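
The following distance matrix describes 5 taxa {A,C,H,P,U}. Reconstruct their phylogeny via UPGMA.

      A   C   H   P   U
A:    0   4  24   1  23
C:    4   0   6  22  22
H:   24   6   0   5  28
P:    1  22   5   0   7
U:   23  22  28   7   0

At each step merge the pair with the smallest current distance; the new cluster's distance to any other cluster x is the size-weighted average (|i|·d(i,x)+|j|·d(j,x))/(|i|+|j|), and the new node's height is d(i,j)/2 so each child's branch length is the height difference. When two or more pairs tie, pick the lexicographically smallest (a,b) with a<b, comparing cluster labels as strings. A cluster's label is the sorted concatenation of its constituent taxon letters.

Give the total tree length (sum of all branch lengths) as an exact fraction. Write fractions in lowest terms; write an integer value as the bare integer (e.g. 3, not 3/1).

243/8

step 1: merge (A,P) at d=1; branch lengths A→1/2, P→1/2; new cluster AP
  updated: d(AP,C)=13, d(AP,H)=29/2, d(AP,U)=15
step 2: merge (C,H) at d=6; branch lengths C→3, H→3; new cluster CH
  updated: d(AP,CH)=55/4, d(CH,U)=25
step 3: merge (AP,CH) at d=55/4; branch lengths AP→51/8, CH→31/8; new cluster ACHP
  updated: d(ACHP,U)=20
step 4: merge (ACHP,U) at d=20; branch lengths ACHP→25/8, U→10; new cluster ACHPU
final tree: (((A:1/2,P:1/2):51/8,(C:3,H:3):31/8):25/8,U:10)
total length: 243/8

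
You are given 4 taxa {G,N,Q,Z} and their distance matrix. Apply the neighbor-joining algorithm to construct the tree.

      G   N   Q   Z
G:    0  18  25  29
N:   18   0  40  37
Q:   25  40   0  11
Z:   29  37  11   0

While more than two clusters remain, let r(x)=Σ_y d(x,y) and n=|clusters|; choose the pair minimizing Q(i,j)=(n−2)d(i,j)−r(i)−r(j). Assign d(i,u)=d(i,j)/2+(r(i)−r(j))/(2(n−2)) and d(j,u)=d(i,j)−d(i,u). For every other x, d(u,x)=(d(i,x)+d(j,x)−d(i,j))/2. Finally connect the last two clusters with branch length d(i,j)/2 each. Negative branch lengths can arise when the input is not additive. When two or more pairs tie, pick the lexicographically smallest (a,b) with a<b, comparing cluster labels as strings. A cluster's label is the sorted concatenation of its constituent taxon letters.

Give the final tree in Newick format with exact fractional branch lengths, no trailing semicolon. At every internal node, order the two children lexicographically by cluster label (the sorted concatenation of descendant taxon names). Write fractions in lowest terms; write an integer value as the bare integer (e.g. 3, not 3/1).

step 1: merge (G,N) at d=18, Q=-131; branch lengths G→13/4, N→59/4; new cluster GN
  updated: d(GN,Q)=47/2, d(GN,Z)=24
step 2: merge (GN,Q) at d=47/2, Q=-117/2; branch lengths GN→73/4, Q→21/4; new cluster GNQ
  updated: d(GNQ,Z)=23/4
step 3: merge (GNQ,Z) at d=23/4; branch lengths GNQ→23/8, Z→23/8; new cluster GNQZ
final tree: (((G:13/4,N:59/4):73/4,Q:21/4):23/8,Z:23/8)
total length: 189/4

(((G:13/4,N:59/4):73/4,Q:21/4):23/8,Z:23/8)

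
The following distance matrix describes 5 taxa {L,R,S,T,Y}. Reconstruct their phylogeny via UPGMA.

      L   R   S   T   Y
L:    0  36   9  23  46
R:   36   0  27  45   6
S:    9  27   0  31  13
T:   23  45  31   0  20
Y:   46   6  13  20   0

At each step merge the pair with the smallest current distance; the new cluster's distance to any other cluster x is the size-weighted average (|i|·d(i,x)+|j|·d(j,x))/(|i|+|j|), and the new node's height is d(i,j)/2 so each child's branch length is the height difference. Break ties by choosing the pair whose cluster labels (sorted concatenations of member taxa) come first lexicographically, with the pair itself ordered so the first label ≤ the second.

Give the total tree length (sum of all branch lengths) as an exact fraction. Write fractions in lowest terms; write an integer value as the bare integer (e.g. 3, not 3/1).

313/6

iteration 1: select R,Y (d=6); attach at lengths (3, 3); label the merged cluster RY
  updated: d(L,RY)=41, d(RY,S)=20, d(RY,T)=65/2
iteration 2: select L,S (d=9); attach at lengths (9/2, 9/2); label the merged cluster LS
  updated: d(LS,RY)=61/2, d(LS,T)=27
iteration 3: select LS,T (d=27); attach at lengths (9, 27/2); label the merged cluster LST
  updated: d(LST,RY)=187/6
iteration 4: select LST,RY (d=187/6); attach at lengths (25/12, 151/12); label the merged cluster LRSTY
final tree: (((L:9/2,S:9/2):9,T:27/2):25/12,(R:3,Y:3):151/12)
total length: 313/6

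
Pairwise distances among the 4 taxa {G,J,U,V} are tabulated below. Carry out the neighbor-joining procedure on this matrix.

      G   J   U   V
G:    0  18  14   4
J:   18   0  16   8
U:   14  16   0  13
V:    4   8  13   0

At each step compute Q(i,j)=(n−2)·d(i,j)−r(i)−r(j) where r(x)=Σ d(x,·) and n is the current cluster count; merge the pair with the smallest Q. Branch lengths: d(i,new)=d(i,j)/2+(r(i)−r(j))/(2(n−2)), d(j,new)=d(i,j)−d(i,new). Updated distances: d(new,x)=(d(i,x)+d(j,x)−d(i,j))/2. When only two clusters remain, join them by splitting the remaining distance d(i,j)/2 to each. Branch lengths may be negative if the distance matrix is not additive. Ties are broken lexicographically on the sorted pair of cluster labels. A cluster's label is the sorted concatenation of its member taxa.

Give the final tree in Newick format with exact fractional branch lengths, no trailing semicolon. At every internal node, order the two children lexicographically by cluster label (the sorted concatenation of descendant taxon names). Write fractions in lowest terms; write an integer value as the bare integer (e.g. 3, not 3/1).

(((G:19/4,V:-3/4):13/4,J:31/4):33/8,U:33/8)

iteration 1: select G,V (d=4, Q=-53); attach at lengths (19/4, -3/4); label the merged cluster GV
  updated: d(GV,J)=11, d(GV,U)=23/2
iteration 2: select GV,J (d=11, Q=-77/2); attach at lengths (13/4, 31/4); label the merged cluster GJV
  updated: d(GJV,U)=33/4
iteration 3: select GJV,U (d=33/4); attach at lengths (33/8, 33/8); label the merged cluster GJUV
final tree: (((G:19/4,V:-3/4):13/4,J:31/4):33/8,U:33/8)
total length: 93/4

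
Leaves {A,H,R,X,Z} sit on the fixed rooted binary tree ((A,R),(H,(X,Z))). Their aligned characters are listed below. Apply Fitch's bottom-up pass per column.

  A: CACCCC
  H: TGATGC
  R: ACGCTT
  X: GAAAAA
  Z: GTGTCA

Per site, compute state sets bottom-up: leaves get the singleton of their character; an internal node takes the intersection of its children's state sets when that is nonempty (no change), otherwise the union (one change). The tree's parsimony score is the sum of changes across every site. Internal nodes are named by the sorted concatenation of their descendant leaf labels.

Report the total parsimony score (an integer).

16

site 0, node AR: A={C} ∪ R={A} → {A,C} (+1)
site 0, node XZ: X={G} ∩ Z={G} → {G} (+0)
site 0, node HXZ: H={T} ∪ XZ={G} → {G,T} (+1)
site 0, node AHRXZ: AR={A,C} ∪ HXZ={G,T} → {A,C,G,T} (+1)
site 1, node AR: A={A} ∪ R={C} → {A,C} (+1)
site 1, node XZ: X={A} ∪ Z={T} → {A,T} (+1)
site 1, node HXZ: H={G} ∪ XZ={A,T} → {A,G,T} (+1)
site 1, node AHRXZ: AR={A,C} ∩ HXZ={A,G,T} → {A} (+0)
site 2, node AR: A={C} ∪ R={G} → {C,G} (+1)
site 2, node XZ: X={A} ∪ Z={G} → {A,G} (+1)
site 2, node HXZ: H={A} ∩ XZ={A,G} → {A} (+0)
site 2, node AHRXZ: AR={C,G} ∪ HXZ={A} → {A,C,G} (+1)
site 3, node AR: A={C} ∩ R={C} → {C} (+0)
site 3, node XZ: X={A} ∪ Z={T} → {A,T} (+1)
site 3, node HXZ: H={T} ∩ XZ={A,T} → {T} (+0)
site 3, node AHRXZ: AR={C} ∪ HXZ={T} → {C,T} (+1)
site 4, node AR: A={C} ∪ R={T} → {C,T} (+1)
site 4, node XZ: X={A} ∪ Z={C} → {A,C} (+1)
site 4, node HXZ: H={G} ∪ XZ={A,C} → {A,C,G} (+1)
site 4, node AHRXZ: AR={C,T} ∩ HXZ={A,C,G} → {C} (+0)
site 5, node AR: A={C} ∪ R={T} → {C,T} (+1)
site 5, node XZ: X={A} ∩ Z={A} → {A} (+0)
site 5, node HXZ: H={C} ∪ XZ={A} → {A,C} (+1)
site 5, node AHRXZ: AR={C,T} ∩ HXZ={A,C} → {C} (+0)
per-site changes: [3, 3, 3, 2, 3, 2]; total = 16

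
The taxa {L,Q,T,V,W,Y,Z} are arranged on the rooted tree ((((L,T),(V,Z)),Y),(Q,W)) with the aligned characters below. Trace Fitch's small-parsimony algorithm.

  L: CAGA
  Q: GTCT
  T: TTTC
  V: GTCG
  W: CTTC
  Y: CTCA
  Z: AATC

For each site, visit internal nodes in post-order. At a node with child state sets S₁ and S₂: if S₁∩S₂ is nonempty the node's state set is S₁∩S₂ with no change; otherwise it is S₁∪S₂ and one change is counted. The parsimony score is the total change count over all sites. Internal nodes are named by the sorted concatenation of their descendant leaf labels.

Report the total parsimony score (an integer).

[col 0] LT: children L:{C}, T:{T} ∪→ {C,T}; cost 1
[col 0] VZ: children V:{G}, Z:{A} ∪→ {A,G}; cost 1
[col 0] LTVZ: children LT:{C,T}, VZ:{A,G} ∪→ {A,C,G,T}; cost 1
[col 0] LTVYZ: children LTVZ:{A,C,G,T}, Y:{C} ∩→ {C}; cost 0
[col 0] QW: children Q:{G}, W:{C} ∪→ {C,G}; cost 1
[col 0] LQTVWYZ: children LTVYZ:{C}, QW:{C,G} ∩→ {C}; cost 0
[col 1] LT: children L:{A}, T:{T} ∪→ {A,T}; cost 1
[col 1] VZ: children V:{T}, Z:{A} ∪→ {A,T}; cost 1
[col 1] LTVZ: children LT:{A,T}, VZ:{A,T} ∩→ {A,T}; cost 0
[col 1] LTVYZ: children LTVZ:{A,T}, Y:{T} ∩→ {T}; cost 0
[col 1] QW: children Q:{T}, W:{T} ∩→ {T}; cost 0
[col 1] LQTVWYZ: children LTVYZ:{T}, QW:{T} ∩→ {T}; cost 0
[col 2] LT: children L:{G}, T:{T} ∪→ {G,T}; cost 1
[col 2] VZ: children V:{C}, Z:{T} ∪→ {C,T}; cost 1
[col 2] LTVZ: children LT:{G,T}, VZ:{C,T} ∩→ {T}; cost 0
[col 2] LTVYZ: children LTVZ:{T}, Y:{C} ∪→ {C,T}; cost 1
[col 2] QW: children Q:{C}, W:{T} ∪→ {C,T}; cost 1
[col 2] LQTVWYZ: children LTVYZ:{C,T}, QW:{C,T} ∩→ {C,T}; cost 0
[col 3] LT: children L:{A}, T:{C} ∪→ {A,C}; cost 1
[col 3] VZ: children V:{G}, Z:{C} ∪→ {C,G}; cost 1
[col 3] LTVZ: children LT:{A,C}, VZ:{C,G} ∩→ {C}; cost 0
[col 3] LTVYZ: children LTVZ:{C}, Y:{A} ∪→ {A,C}; cost 1
[col 3] QW: children Q:{T}, W:{C} ∪→ {C,T}; cost 1
[col 3] LQTVWYZ: children LTVYZ:{A,C}, QW:{C,T} ∩→ {C}; cost 0
per-site changes: [4, 2, 4, 4]; total = 14

14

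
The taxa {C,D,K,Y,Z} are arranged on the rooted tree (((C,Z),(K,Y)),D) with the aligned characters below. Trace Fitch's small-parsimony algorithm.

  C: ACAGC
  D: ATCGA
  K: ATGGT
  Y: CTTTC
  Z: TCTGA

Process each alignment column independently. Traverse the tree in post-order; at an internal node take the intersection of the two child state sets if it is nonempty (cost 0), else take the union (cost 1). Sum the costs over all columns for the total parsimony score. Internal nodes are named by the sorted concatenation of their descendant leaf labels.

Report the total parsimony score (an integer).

10

CZ@0: {A} ∪ {T} = {A,T} (union, +1)
KY@0: {A} ∪ {C} = {A,C} (union, +1)
CKYZ@0: {A,T} ∩ {A,C} = {A} (intersection, +0)
CDKYZ@0: {A} ∩ {A} = {A} (intersection, +0)
CZ@1: {C} ∩ {C} = {C} (intersection, +0)
KY@1: {T} ∩ {T} = {T} (intersection, +0)
CKYZ@1: {C} ∪ {T} = {C,T} (union, +1)
CDKYZ@1: {C,T} ∩ {T} = {T} (intersection, +0)
CZ@2: {A} ∪ {T} = {A,T} (union, +1)
KY@2: {G} ∪ {T} = {G,T} (union, +1)
CKYZ@2: {A,T} ∩ {G,T} = {T} (intersection, +0)
CDKYZ@2: {T} ∪ {C} = {C,T} (union, +1)
CZ@3: {G} ∩ {G} = {G} (intersection, +0)
KY@3: {G} ∪ {T} = {G,T} (union, +1)
CKYZ@3: {G} ∩ {G,T} = {G} (intersection, +0)
CDKYZ@3: {G} ∩ {G} = {G} (intersection, +0)
CZ@4: {C} ∪ {A} = {A,C} (union, +1)
KY@4: {T} ∪ {C} = {C,T} (union, +1)
CKYZ@4: {A,C} ∩ {C,T} = {C} (intersection, +0)
CDKYZ@4: {C} ∪ {A} = {A,C} (union, +1)
per-site changes: [2, 1, 3, 1, 3]; total = 10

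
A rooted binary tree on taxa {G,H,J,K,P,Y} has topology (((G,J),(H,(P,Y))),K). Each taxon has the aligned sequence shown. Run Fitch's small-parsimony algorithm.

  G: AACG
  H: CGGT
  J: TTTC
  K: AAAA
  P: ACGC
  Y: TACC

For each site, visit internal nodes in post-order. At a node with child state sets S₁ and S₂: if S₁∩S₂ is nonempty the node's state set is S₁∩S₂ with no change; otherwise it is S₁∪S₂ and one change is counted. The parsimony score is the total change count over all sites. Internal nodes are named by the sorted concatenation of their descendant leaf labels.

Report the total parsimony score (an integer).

13

[col 0] GJ: children G:{A}, J:{T} ∪→ {A,T}; cost 1
[col 0] PY: children P:{A}, Y:{T} ∪→ {A,T}; cost 1
[col 0] HPY: children H:{C}, PY:{A,T} ∪→ {A,C,T}; cost 1
[col 0] GHJPY: children GJ:{A,T}, HPY:{A,C,T} ∩→ {A,T}; cost 0
[col 0] GHJKPY: children GHJPY:{A,T}, K:{A} ∩→ {A}; cost 0
[col 1] GJ: children G:{A}, J:{T} ∪→ {A,T}; cost 1
[col 1] PY: children P:{C}, Y:{A} ∪→ {A,C}; cost 1
[col 1] HPY: children H:{G}, PY:{A,C} ∪→ {A,C,G}; cost 1
[col 1] GHJPY: children GJ:{A,T}, HPY:{A,C,G} ∩→ {A}; cost 0
[col 1] GHJKPY: children GHJPY:{A}, K:{A} ∩→ {A}; cost 0
[col 2] GJ: children G:{C}, J:{T} ∪→ {C,T}; cost 1
[col 2] PY: children P:{G}, Y:{C} ∪→ {C,G}; cost 1
[col 2] HPY: children H:{G}, PY:{C,G} ∩→ {G}; cost 0
[col 2] GHJPY: children GJ:{C,T}, HPY:{G} ∪→ {C,G,T}; cost 1
[col 2] GHJKPY: children GHJPY:{C,G,T}, K:{A} ∪→ {A,C,G,T}; cost 1
[col 3] GJ: children G:{G}, J:{C} ∪→ {C,G}; cost 1
[col 3] PY: children P:{C}, Y:{C} ∩→ {C}; cost 0
[col 3] HPY: children H:{T}, PY:{C} ∪→ {C,T}; cost 1
[col 3] GHJPY: children GJ:{C,G}, HPY:{C,T} ∩→ {C}; cost 0
[col 3] GHJKPY: children GHJPY:{C}, K:{A} ∪→ {A,C}; cost 1
per-site changes: [3, 3, 4, 3]; total = 13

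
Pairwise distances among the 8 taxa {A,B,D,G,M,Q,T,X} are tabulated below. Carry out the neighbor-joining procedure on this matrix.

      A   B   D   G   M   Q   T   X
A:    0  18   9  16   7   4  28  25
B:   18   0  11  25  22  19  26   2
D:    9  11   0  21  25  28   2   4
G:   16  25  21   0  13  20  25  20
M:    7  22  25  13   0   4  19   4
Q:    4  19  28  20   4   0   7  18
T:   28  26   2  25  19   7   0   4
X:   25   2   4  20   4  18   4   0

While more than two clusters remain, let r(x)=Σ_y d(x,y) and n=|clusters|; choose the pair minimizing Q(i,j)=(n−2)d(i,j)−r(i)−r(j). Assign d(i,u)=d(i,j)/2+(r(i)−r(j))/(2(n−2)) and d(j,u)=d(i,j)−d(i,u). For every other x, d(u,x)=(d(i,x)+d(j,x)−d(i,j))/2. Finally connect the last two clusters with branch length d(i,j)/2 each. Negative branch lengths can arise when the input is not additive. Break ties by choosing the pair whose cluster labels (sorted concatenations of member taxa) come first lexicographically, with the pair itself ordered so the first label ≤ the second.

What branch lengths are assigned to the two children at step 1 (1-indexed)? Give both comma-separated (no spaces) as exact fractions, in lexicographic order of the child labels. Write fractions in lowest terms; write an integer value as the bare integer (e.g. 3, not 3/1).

1/12,23/12

step 1: merge (D,T) at d=2, Q=-199; branch lengths D→1/12, T→23/12; new cluster DT
  updated: d(A,DT)=35/2, d(B,DT)=35/2, d(DT,G)=22, d(DT,M)=21, d(DT,Q)=33/2, d(DT,X)=3
step 2: merge (B,X) at d=2, Q=-331/2; branch lengths B→83/20, X→-43/20; new cluster BX
  updated: d(A,BX)=41/2, d(BX,DT)=37/4, d(BX,G)=43/2, d(BX,M)=12, d(BX,Q)=35/2
step 3: merge (BX,DT) at d=37/4, Q=-130; branch lengths BX→63/16, DT→85/16; new cluster BDTX
  updated: d(A,BDTX)=115/8, d(BDTX,G)=137/8, d(BDTX,M)=95/8, d(BDTX,Q)=99/8
step 4: merge (BDTX,G) at d=137/8, Q=-141/2; branch lengths BDTX→41/6, G→247/24; new cluster BDGTX
  updated: d(A,BDGTX)=53/8, d(BDGTX,M)=31/8, d(BDGTX,Q)=61/8
step 5: merge (A,Q) at d=4, Q=-101/4; branch lengths A→5/2, Q→3/2; new cluster AQ
  updated: d(AQ,BDGTX)=41/8, d(AQ,M)=7/2
step 6: merge (AQ,BDGTX) at d=41/8, Q=-25/2; branch lengths AQ→19/8, BDGTX→11/4; new cluster ABDGQTX
  updated: d(ABDGQTX,M)=9/8
step 7: merge (ABDGQTX,M) at d=9/8; branch lengths ABDGQTX→9/16, M→9/16; new cluster ABDGMQTX
final tree: (((A:5/2,Q:3/2):19/8,(((B:83/20,X:-43/20):63/16,(D:1/12,T:23/12):85/16):41/6,G:247/24):11/4):9/16,M:9/16)
total length: 325/8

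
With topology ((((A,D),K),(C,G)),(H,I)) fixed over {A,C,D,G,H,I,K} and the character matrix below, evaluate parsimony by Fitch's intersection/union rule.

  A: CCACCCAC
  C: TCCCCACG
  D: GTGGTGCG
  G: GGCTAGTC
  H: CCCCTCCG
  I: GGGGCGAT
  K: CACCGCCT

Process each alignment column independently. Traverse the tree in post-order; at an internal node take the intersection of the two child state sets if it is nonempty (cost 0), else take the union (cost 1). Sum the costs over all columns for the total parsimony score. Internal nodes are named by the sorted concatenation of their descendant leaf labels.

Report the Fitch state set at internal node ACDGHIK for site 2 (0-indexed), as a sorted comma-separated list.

C

[col 0] AD: children A:{C}, D:{G} ∪→ {C,G}; cost 1
[col 0] ADK: children AD:{C,G}, K:{C} ∩→ {C}; cost 0
[col 0] CG: children C:{T}, G:{G} ∪→ {G,T}; cost 1
[col 0] ACDGK: children ADK:{C}, CG:{G,T} ∪→ {C,G,T}; cost 1
[col 0] HI: children H:{C}, I:{G} ∪→ {C,G}; cost 1
[col 0] ACDGHIK: children ACDGK:{C,G,T}, HI:{C,G} ∩→ {C,G}; cost 0
[col 1] AD: children A:{C}, D:{T} ∪→ {C,T}; cost 1
[col 1] ADK: children AD:{C,T}, K:{A} ∪→ {A,C,T}; cost 1
[col 1] CG: children C:{C}, G:{G} ∪→ {C,G}; cost 1
[col 1] ACDGK: children ADK:{A,C,T}, CG:{C,G} ∩→ {C}; cost 0
[col 1] HI: children H:{C}, I:{G} ∪→ {C,G}; cost 1
[col 1] ACDGHIK: children ACDGK:{C}, HI:{C,G} ∩→ {C}; cost 0
[col 2] AD: children A:{A}, D:{G} ∪→ {A,G}; cost 1
[col 2] ADK: children AD:{A,G}, K:{C} ∪→ {A,C,G}; cost 1
[col 2] CG: children C:{C}, G:{C} ∩→ {C}; cost 0
[col 2] ACDGK: children ADK:{A,C,G}, CG:{C} ∩→ {C}; cost 0
[col 2] HI: children H:{C}, I:{G} ∪→ {C,G}; cost 1
[col 2] ACDGHIK: children ACDGK:{C}, HI:{C,G} ∩→ {C}; cost 0
[col 3] AD: children A:{C}, D:{G} ∪→ {C,G}; cost 1
[col 3] ADK: children AD:{C,G}, K:{C} ∩→ {C}; cost 0
[col 3] CG: children C:{C}, G:{T} ∪→ {C,T}; cost 1
[col 3] ACDGK: children ADK:{C}, CG:{C,T} ∩→ {C}; cost 0
[col 3] HI: children H:{C}, I:{G} ∪→ {C,G}; cost 1
[col 3] ACDGHIK: children ACDGK:{C}, HI:{C,G} ∩→ {C}; cost 0
[col 4] AD: children A:{C}, D:{T} ∪→ {C,T}; cost 1
[col 4] ADK: children AD:{C,T}, K:{G} ∪→ {C,G,T}; cost 1
[col 4] CG: children C:{C}, G:{A} ∪→ {A,C}; cost 1
[col 4] ACDGK: children ADK:{C,G,T}, CG:{A,C} ∩→ {C}; cost 0
[col 4] HI: children H:{T}, I:{C} ∪→ {C,T}; cost 1
[col 4] ACDGHIK: children ACDGK:{C}, HI:{C,T} ∩→ {C}; cost 0
[col 5] AD: children A:{C}, D:{G} ∪→ {C,G}; cost 1
[col 5] ADK: children AD:{C,G}, K:{C} ∩→ {C}; cost 0
[col 5] CG: children C:{A}, G:{G} ∪→ {A,G}; cost 1
[col 5] ACDGK: children ADK:{C}, CG:{A,G} ∪→ {A,C,G}; cost 1
[col 5] HI: children H:{C}, I:{G} ∪→ {C,G}; cost 1
[col 5] ACDGHIK: children ACDGK:{A,C,G}, HI:{C,G} ∩→ {C,G}; cost 0
[col 6] AD: children A:{A}, D:{C} ∪→ {A,C}; cost 1
[col 6] ADK: children AD:{A,C}, K:{C} ∩→ {C}; cost 0
[col 6] CG: children C:{C}, G:{T} ∪→ {C,T}; cost 1
[col 6] ACDGK: children ADK:{C}, CG:{C,T} ∩→ {C}; cost 0
[col 6] HI: children H:{C}, I:{A} ∪→ {A,C}; cost 1
[col 6] ACDGHIK: children ACDGK:{C}, HI:{A,C} ∩→ {C}; cost 0
[col 7] AD: children A:{C}, D:{G} ∪→ {C,G}; cost 1
[col 7] ADK: children AD:{C,G}, K:{T} ∪→ {C,G,T}; cost 1
[col 7] CG: children C:{G}, G:{C} ∪→ {C,G}; cost 1
[col 7] ACDGK: children ADK:{C,G,T}, CG:{C,G} ∩→ {C,G}; cost 0
[col 7] HI: children H:{G}, I:{T} ∪→ {G,T}; cost 1
[col 7] ACDGHIK: children ACDGK:{C,G}, HI:{G,T} ∩→ {G}; cost 0
per-site changes: [4, 4, 3, 3, 4, 4, 3, 4]; total = 29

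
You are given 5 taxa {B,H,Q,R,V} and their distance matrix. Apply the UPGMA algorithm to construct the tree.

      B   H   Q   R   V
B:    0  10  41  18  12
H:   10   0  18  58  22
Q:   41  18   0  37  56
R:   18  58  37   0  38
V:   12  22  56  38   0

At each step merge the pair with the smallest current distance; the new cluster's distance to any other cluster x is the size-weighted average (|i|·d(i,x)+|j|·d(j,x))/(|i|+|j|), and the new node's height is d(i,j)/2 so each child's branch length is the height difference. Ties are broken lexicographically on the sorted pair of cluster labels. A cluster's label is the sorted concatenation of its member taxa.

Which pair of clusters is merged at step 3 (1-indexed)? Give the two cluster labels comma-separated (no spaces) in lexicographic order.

Q,R

iteration 1: select B,H (d=10); attach at lengths (5, 5); label the merged cluster BH
  updated: d(BH,Q)=59/2, d(BH,R)=38, d(BH,V)=17
iteration 2: select BH,V (d=17); attach at lengths (7/2, 17/2); label the merged cluster BHV
  updated: d(BHV,Q)=115/3, d(BHV,R)=38
iteration 3: select Q,R (d=37); attach at lengths (37/2, 37/2); label the merged cluster QR
  updated: d(BHV,QR)=229/6
iteration 4: select BHV,QR (d=229/6); attach at lengths (127/12, 7/12); label the merged cluster BHQRV
final tree: (((B:5,H:5):7/2,V:17/2):127/12,(Q:37/2,R:37/2):7/12)
total length: 421/6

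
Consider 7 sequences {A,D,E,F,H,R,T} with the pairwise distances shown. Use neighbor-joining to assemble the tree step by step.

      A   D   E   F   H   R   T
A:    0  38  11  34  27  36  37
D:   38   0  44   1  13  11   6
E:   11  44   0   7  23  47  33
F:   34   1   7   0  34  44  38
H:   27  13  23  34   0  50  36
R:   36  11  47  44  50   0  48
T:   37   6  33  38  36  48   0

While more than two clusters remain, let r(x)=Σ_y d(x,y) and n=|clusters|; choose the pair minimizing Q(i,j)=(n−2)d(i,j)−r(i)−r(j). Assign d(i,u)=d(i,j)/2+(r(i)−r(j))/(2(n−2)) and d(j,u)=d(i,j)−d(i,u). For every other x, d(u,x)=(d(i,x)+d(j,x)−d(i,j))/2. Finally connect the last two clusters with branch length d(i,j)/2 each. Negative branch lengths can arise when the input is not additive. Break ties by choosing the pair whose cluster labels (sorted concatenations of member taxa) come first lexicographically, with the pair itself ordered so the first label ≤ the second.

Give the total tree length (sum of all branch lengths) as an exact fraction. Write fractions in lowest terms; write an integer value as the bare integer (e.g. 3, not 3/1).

1319/16

step 1: merge (D,R) at d=11, Q=-294; branch lengths D→-34/5, R→89/5; new cluster DR
  updated: d(A,DR)=63/2, d(DR,E)=40, d(DR,F)=17, d(DR,H)=26, d(DR,T)=43/2
step 2: merge (E,F) at d=7, Q=-216; branch lengths E→3/2, F→11/2; new cluster EF
  updated: d(A,EF)=19, d(DR,EF)=25, d(EF,H)=25, d(EF,T)=32
step 3: merge (DR,T) at d=43/2, Q=-166; branch lengths DR→7, T→29/2; new cluster DRT
  updated: d(A,DRT)=47/2, d(DRT,EF)=71/4, d(DRT,H)=81/4
step 4: merge (A,EF) at d=19, Q=-373/4; branch lengths A→183/16, EF→121/16; new cluster AEF
  updated: d(AEF,DRT)=89/8, d(AEF,H)=33/2
step 5: merge (AEF,DRT) at d=89/8, Q=-383/8; branch lengths AEF→59/16, DRT→119/16; new cluster ADEFRT
  updated: d(ADEFRT,H)=205/16
step 6: merge (ADEFRT,H) at d=205/16; branch lengths ADEFRT→205/32, H→205/32; new cluster ADEFHRT
final tree: (((A:183/16,(E:3/2,F:11/2):121/16):59/16,((D:-34/5,R:89/5):7,T:29/2):119/16):205/32,H:205/32)
total length: 1319/16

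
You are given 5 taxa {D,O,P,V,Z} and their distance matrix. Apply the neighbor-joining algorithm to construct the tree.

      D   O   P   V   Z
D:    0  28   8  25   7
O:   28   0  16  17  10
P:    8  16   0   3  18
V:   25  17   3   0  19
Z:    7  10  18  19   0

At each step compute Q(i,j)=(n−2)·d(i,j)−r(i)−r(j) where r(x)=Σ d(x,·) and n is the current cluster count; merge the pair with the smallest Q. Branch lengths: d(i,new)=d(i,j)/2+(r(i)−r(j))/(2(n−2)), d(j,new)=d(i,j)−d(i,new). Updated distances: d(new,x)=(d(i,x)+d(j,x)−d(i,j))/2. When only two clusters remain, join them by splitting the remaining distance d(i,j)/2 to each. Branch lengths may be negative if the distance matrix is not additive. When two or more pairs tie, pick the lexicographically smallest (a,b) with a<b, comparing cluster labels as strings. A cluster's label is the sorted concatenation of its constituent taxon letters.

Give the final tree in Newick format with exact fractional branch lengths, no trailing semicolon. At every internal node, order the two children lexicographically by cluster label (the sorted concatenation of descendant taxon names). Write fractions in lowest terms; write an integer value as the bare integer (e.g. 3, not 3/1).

1. join D+Z (d=7, Q=-101) ⇒ DZ; edges |D|=35/6, |Z|=7/6
  updated: d(DZ,O)=31/2, d(DZ,P)=19/2, d(DZ,V)=37/2
2. join DZ+O (d=31/2, Q=-61) ⇒ DOZ; edges |DZ|=13/2, |O|=9
  updated: d(DOZ,P)=5, d(DOZ,V)=10
3. join DOZ+P (d=5, Q=-18) ⇒ DOPZ; edges |DOZ|=6, |P|=-1
  updated: d(DOPZ,V)=4
4. join DOPZ+V (d=4) ⇒ DOPVZ; edges |DOPZ|=2, |V|=2
final tree: ((((D:35/6,Z:7/6):13/2,O:9):6,P:-1):2,V:2)
total length: 63/2

((((D:35/6,Z:7/6):13/2,O:9):6,P:-1):2,V:2)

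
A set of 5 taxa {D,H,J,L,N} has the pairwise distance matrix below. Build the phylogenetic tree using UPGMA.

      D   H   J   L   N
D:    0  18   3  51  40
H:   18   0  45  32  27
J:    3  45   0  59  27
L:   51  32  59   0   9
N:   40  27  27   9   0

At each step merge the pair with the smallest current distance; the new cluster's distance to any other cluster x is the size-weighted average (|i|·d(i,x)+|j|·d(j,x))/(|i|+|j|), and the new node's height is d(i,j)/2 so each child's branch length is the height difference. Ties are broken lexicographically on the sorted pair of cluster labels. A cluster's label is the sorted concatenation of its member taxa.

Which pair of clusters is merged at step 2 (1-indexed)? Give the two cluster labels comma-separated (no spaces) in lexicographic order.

step 1: merge (D,J) at d=3; branch lengths D→3/2, J→3/2; new cluster DJ
  updated: d(DJ,H)=63/2, d(DJ,L)=55, d(DJ,N)=67/2
step 2: merge (L,N) at d=9; branch lengths L→9/2, N→9/2; new cluster LN
  updated: d(DJ,LN)=177/4, d(H,LN)=59/2
step 3: merge (H,LN) at d=59/2; branch lengths H→59/4, LN→41/4; new cluster HLN
  updated: d(DJ,HLN)=40
step 4: merge (DJ,HLN) at d=40; branch lengths DJ→37/2, HLN→21/4; new cluster DHJLN
final tree: ((D:3/2,J:3/2):37/2,(H:59/4,(L:9/2,N:9/2):41/4):21/4)
total length: 243/4

L,N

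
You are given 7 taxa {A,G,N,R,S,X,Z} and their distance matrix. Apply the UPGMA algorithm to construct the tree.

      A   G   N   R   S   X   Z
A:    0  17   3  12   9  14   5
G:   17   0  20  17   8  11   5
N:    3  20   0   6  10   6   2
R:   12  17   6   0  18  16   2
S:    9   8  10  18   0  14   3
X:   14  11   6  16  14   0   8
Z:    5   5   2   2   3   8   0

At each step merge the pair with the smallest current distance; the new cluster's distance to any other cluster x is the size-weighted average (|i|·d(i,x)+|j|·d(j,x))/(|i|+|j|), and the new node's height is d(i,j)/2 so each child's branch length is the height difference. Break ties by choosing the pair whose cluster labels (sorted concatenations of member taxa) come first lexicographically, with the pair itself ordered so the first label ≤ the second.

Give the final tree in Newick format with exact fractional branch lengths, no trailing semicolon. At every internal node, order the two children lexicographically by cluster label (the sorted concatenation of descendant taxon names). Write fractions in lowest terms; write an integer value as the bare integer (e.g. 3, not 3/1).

((((A:2,(N:1,Z:1):1):4/3,R:10/3):13/6,X:11/2):7/10,(G:4,S:4):11/5)

1. join N+Z (d=2) ⇒ NZ; edges |N|=1, |Z|=1
  updated: d(A,NZ)=4, d(G,NZ)=25/2, d(NZ,R)=4, d(NZ,S)=13/2, d(NZ,X)=7
2. join A+NZ (d=4) ⇒ ANZ; edges |A|=2, |NZ|=1
  updated: d(ANZ,G)=14, d(ANZ,R)=20/3, d(ANZ,S)=22/3, d(ANZ,X)=28/3
3. join ANZ+R (d=20/3) ⇒ ANRZ; edges |ANZ|=4/3, |R|=10/3
  updated: d(ANRZ,G)=59/4, d(ANRZ,S)=10, d(ANRZ,X)=11
4. join G+S (d=8) ⇒ GS; edges |G|=4, |S|=4
  updated: d(ANRZ,GS)=99/8, d(GS,X)=25/2
5. join ANRZ+X (d=11) ⇒ ANRXZ; edges |ANRZ|=13/6, |X|=11/2
  updated: d(ANRXZ,GS)=62/5
6. join ANRXZ+GS (d=62/5) ⇒ AGNRSXZ; edges |ANRXZ|=7/10, |GS|=11/5
final tree: ((((A:2,(N:1,Z:1):1):4/3,R:10/3):13/6,X:11/2):7/10,(G:4,S:4):11/5)
total length: 847/30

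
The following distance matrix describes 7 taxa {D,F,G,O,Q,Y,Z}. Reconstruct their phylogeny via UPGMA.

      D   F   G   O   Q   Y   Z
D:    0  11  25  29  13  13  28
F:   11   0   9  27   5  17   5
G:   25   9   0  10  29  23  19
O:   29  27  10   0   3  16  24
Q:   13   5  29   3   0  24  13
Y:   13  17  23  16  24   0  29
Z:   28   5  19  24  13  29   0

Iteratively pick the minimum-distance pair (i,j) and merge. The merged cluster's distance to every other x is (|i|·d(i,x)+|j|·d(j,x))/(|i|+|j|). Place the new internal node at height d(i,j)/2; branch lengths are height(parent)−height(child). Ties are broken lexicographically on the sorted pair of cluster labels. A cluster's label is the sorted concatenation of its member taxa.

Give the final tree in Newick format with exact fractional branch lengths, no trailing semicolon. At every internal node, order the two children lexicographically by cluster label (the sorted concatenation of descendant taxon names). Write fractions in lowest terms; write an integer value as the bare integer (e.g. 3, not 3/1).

((D:13/2,Y:13/2):17/4,(((F:5/2,Z:5/2):9/2,G:7):2,(O:3/2,Q:3/2):15/2):7/4)

step 1: merge (O,Q) at d=3; branch lengths O→3/2, Q→3/2; new cluster OQ
  updated: d(D,OQ)=21, d(F,OQ)=16, d(G,OQ)=39/2, d(OQ,Y)=20, d(OQ,Z)=37/2
step 2: merge (F,Z) at d=5; branch lengths F→5/2, Z→5/2; new cluster FZ
  updated: d(D,FZ)=39/2, d(FZ,G)=14, d(FZ,OQ)=69/4, d(FZ,Y)=23
step 3: merge (D,Y) at d=13; branch lengths D→13/2, Y→13/2; new cluster DY
  updated: d(DY,FZ)=85/4, d(DY,G)=24, d(DY,OQ)=41/2
step 4: merge (FZ,G) at d=14; branch lengths FZ→9/2, G→7; new cluster FGZ
  updated: d(DY,FGZ)=133/6, d(FGZ,OQ)=18
step 5: merge (FGZ,OQ) at d=18; branch lengths FGZ→2, OQ→15/2; new cluster FGOQZ
  updated: d(DY,FGOQZ)=43/2
step 6: merge (DY,FGOQZ) at d=43/2; branch lengths DY→17/4, FGOQZ→7/4; new cluster DFGOQYZ
final tree: ((D:13/2,Y:13/2):17/4,(((F:5/2,Z:5/2):9/2,G:7):2,(O:3/2,Q:3/2):15/2):7/4)
total length: 48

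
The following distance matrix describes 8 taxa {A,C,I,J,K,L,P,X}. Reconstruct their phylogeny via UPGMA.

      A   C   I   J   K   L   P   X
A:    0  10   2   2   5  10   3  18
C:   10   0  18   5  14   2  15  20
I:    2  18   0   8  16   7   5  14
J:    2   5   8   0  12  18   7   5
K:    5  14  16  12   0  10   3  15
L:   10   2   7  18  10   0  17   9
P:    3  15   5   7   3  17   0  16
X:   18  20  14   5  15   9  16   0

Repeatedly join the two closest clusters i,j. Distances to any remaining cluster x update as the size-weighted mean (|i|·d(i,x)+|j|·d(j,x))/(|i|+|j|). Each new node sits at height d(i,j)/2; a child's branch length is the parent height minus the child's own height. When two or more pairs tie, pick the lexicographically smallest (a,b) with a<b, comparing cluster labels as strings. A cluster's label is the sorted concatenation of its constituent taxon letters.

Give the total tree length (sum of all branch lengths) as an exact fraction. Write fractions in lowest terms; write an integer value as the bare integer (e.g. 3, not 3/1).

1052/35

iteration 1: select A,I (d=2); attach at lengths (1, 1); label the merged cluster AI
  updated: d(AI,C)=14, d(AI,J)=5, d(AI,K)=21/2, d(AI,L)=17/2, d(AI,P)=4, d(AI,X)=16
iteration 2: select C,L (d=2); attach at lengths (1, 1); label the merged cluster CL
  updated: d(AI,CL)=45/4, d(CL,J)=23/2, d(CL,K)=12, d(CL,P)=16, d(CL,X)=29/2
iteration 3: select K,P (d=3); attach at lengths (3/2, 3/2); label the merged cluster KP
  updated: d(AI,KP)=29/4, d(CL,KP)=14, d(J,KP)=19/2, d(KP,X)=31/2
iteration 4: select AI,J (d=5); attach at lengths (3/2, 5/2); label the merged cluster AIJ
  updated: d(AIJ,CL)=34/3, d(AIJ,KP)=8, d(AIJ,X)=37/3
iteration 5: select AIJ,KP (d=8); attach at lengths (3/2, 5/2); label the merged cluster AIJKP
  updated: d(AIJKP,CL)=62/5, d(AIJKP,X)=68/5
iteration 6: select AIJKP,CL (d=62/5); attach at lengths (11/5, 26/5); label the merged cluster ACIJKLP
  updated: d(ACIJKLP,X)=97/7
iteration 7: select ACIJKLP,X (d=97/7); attach at lengths (51/70, 97/14); label the merged cluster ACIJKLPX
final tree: (((((A:1,I:1):3/2,J:5/2):3/2,(K:3/2,P:3/2):5/2):11/5,(C:1,L:1):26/5):51/70,X:97/14)
total length: 1052/35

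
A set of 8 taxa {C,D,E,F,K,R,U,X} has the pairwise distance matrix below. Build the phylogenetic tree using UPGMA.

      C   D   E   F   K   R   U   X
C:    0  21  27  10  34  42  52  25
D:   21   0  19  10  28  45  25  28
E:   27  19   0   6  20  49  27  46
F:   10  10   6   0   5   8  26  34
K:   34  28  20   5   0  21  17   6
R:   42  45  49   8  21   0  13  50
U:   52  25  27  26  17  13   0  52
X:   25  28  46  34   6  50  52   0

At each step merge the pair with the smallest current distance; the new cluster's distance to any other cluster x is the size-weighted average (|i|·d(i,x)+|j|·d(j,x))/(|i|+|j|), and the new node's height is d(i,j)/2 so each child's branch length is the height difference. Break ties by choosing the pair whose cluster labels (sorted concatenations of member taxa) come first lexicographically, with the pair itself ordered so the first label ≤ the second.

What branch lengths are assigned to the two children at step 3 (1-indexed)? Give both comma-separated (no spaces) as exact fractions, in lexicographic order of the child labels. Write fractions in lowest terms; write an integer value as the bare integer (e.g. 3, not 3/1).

13/2,13/2

step 1: merge (F,K) at d=5; branch lengths F→5/2, K→5/2; new cluster FK
  updated: d(C,FK)=22, d(D,FK)=19, d(E,FK)=13, d(FK,R)=29/2, d(FK,U)=43/2, d(FK,X)=20
step 2: merge (E,FK) at d=13; branch lengths E→13/2, FK→4; new cluster EFK
  updated: d(C,EFK)=71/3, d(D,EFK)=19, d(EFK,R)=26, d(EFK,U)=70/3, d(EFK,X)=86/3
step 3: merge (R,U) at d=13; branch lengths R→13/2, U→13/2; new cluster RU
  updated: d(C,RU)=47, d(D,RU)=35, d(EFK,RU)=74/3, d(RU,X)=51
step 4: merge (D,EFK) at d=19; branch lengths D→19/2, EFK→3; new cluster DEFK
  updated: d(C,DEFK)=23, d(DEFK,RU)=109/4, d(DEFK,X)=57/2
step 5: merge (C,DEFK) at d=23; branch lengths C→23/2, DEFK→2; new cluster CDEFK
  updated: d(CDEFK,RU)=156/5, d(CDEFK,X)=139/5
step 6: merge (CDEFK,X) at d=139/5; branch lengths CDEFK→12/5, X→139/10; new cluster CDEFKX
  updated: d(CDEFKX,RU)=69/2
step 7: merge (CDEFKX,RU) at d=69/2; branch lengths CDEFKX→67/20, RU→43/4; new cluster CDEFKRUX
final tree: (((C:23/2,(D:19/2,(E:13/2,(F:5/2,K:5/2):4):3):2):12/5,X:139/10):67/20,(R:13/2,U:13/2):43/4)
total length: 849/10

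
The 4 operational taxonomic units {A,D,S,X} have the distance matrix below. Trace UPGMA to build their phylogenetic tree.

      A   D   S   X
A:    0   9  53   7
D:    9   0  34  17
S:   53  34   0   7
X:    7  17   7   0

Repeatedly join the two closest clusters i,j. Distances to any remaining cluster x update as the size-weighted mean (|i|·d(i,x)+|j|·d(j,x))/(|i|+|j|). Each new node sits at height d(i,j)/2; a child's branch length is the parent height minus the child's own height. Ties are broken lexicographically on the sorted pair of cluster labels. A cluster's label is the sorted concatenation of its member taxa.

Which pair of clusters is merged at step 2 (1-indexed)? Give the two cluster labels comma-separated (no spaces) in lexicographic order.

AX,D

1. join A+X (d=7) ⇒ AX; edges |A|=7/2, |X|=7/2
  updated: d(AX,D)=13, d(AX,S)=30
2. join AX+D (d=13) ⇒ ADX; edges |AX|=3, |D|=13/2
  updated: d(ADX,S)=94/3
3. join ADX+S (d=94/3) ⇒ ADSX; edges |ADX|=55/6, |S|=47/3
final tree: (((A:7/2,X:7/2):3,D:13/2):55/6,S:47/3)
total length: 124/3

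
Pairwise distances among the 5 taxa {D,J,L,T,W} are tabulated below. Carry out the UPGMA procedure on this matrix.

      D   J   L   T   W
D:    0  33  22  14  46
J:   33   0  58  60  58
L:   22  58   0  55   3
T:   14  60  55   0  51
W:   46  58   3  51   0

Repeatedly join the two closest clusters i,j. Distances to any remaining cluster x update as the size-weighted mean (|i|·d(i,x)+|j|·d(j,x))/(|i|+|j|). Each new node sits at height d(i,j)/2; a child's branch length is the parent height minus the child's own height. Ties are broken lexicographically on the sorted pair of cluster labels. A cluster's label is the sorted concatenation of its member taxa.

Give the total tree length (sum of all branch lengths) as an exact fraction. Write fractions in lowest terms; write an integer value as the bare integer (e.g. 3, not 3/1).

165/2

iteration 1: select L,W (d=3); attach at lengths (3/2, 3/2); label the merged cluster LW
  updated: d(D,LW)=34, d(J,LW)=58, d(LW,T)=53
iteration 2: select D,T (d=14); attach at lengths (7, 7); label the merged cluster DT
  updated: d(DT,J)=93/2, d(DT,LW)=87/2
iteration 3: select DT,LW (d=87/2); attach at lengths (59/4, 81/4); label the merged cluster DLTW
  updated: d(DLTW,J)=209/4
iteration 4: select DLTW,J (d=209/4); attach at lengths (35/8, 209/8); label the merged cluster DJLTW
final tree: (((D:7,T:7):59/4,(L:3/2,W:3/2):81/4):35/8,J:209/8)
total length: 165/2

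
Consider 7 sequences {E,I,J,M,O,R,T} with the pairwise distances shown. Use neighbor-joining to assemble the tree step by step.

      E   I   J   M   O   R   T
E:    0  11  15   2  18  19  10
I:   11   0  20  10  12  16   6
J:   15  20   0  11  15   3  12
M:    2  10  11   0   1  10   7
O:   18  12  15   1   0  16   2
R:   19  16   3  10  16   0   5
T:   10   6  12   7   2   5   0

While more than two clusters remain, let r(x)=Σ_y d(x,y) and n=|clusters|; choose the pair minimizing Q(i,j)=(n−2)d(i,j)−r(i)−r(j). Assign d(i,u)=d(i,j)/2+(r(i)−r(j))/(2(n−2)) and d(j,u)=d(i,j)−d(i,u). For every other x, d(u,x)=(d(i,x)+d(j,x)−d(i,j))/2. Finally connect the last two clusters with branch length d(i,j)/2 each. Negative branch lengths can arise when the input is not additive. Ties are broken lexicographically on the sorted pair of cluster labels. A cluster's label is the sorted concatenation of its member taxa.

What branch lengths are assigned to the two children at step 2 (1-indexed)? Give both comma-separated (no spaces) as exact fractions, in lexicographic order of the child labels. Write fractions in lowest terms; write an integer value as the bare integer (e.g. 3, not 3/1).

71/16,-39/16

step 1: merge (J,R) at d=3, Q=-130; branch lengths J→11/5, R→4/5; new cluster JR
  updated: d(E,JR)=31/2, d(I,JR)=33/2, d(JR,M)=9, d(JR,O)=14, d(JR,T)=7
step 2: merge (E,M) at d=2, Q=-155/2; branch lengths E→71/16, M→-39/16; new cluster EM
  updated: d(EM,I)=19/2, d(EM,JR)=45/4, d(EM,O)=17/2, d(EM,T)=15/2
step 3: merge (O,T) at d=2, Q=-53; branch lengths O→10/3, T→-4/3; new cluster OT
  updated: d(EM,OT)=7, d(I,OT)=8, d(JR,OT)=19/2
step 4: merge (EM,I) at d=19/2, Q=-171/4; branch lengths EM→51/16, I→101/16; new cluster EIM
  updated: d(EIM,JR)=73/8, d(EIM,OT)=11/4
step 5: merge (EIM,JR) at d=73/8, Q=-171/8; branch lengths EIM→19/16, JR→127/16; new cluster EIJMR
  updated: d(EIJMR,OT)=25/16
step 6: merge (EIJMR,OT) at d=25/16; branch lengths EIJMR→25/32, OT→25/32; new cluster EIJMORT
final tree: ((((E:71/16,M:-39/16):51/16,I:101/16):19/16,(J:11/5,R:4/5):127/16):25/32,(O:10/3,T:-4/3):25/32)
total length: 435/16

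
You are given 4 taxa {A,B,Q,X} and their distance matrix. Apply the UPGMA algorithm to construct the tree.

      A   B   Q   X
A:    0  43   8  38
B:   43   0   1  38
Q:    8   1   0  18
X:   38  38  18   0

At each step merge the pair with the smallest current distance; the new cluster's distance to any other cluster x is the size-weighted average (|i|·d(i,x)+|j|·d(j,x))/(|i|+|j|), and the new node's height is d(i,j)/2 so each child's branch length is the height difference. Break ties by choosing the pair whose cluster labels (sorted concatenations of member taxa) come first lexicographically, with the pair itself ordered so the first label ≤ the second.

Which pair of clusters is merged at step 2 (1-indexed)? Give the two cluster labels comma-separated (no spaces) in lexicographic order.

A,BQ

step 1: merge (B,Q) at d=1; branch lengths B→1/2, Q→1/2; new cluster BQ
  updated: d(A,BQ)=51/2, d(BQ,X)=28
step 2: merge (A,BQ) at d=51/2; branch lengths A→51/4, BQ→49/4; new cluster ABQ
  updated: d(ABQ,X)=94/3
step 3: merge (ABQ,X) at d=94/3; branch lengths ABQ→35/12, X→47/3; new cluster ABQX
final tree: ((A:51/4,(B:1/2,Q:1/2):49/4):35/12,X:47/3)
total length: 535/12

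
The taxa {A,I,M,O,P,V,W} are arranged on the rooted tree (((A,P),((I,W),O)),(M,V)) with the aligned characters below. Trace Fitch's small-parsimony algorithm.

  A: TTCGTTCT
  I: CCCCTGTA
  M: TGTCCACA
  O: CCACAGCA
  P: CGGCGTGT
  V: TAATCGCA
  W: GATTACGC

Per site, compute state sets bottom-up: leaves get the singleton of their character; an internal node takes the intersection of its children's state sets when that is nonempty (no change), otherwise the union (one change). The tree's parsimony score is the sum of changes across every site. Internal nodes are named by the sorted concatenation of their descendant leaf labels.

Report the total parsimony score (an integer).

27

AP@0: {T} ∪ {C} = {C,T} (union, +1)
IW@0: {C} ∪ {G} = {C,G} (union, +1)
IOW@0: {C,G} ∩ {C} = {C} (intersection, +0)
AIOPW@0: {C,T} ∩ {C} = {C} (intersection, +0)
MV@0: {T} ∩ {T} = {T} (intersection, +0)
AIMOPVW@0: {C} ∪ {T} = {C,T} (union, +1)
AP@1: {T} ∪ {G} = {G,T} (union, +1)
IW@1: {C} ∪ {A} = {A,C} (union, +1)
IOW@1: {A,C} ∩ {C} = {C} (intersection, +0)
AIOPW@1: {G,T} ∪ {C} = {C,G,T} (union, +1)
MV@1: {G} ∪ {A} = {A,G} (union, +1)
AIMOPVW@1: {C,G,T} ∩ {A,G} = {G} (intersection, +0)
AP@2: {C} ∪ {G} = {C,G} (union, +1)
IW@2: {C} ∪ {T} = {C,T} (union, +1)
IOW@2: {C,T} ∪ {A} = {A,C,T} (union, +1)
AIOPW@2: {C,G} ∩ {A,C,T} = {C} (intersection, +0)
MV@2: {T} ∪ {A} = {A,T} (union, +1)
AIMOPVW@2: {C} ∪ {A,T} = {A,C,T} (union, +1)
AP@3: {G} ∪ {C} = {C,G} (union, +1)
IW@3: {C} ∪ {T} = {C,T} (union, +1)
IOW@3: {C,T} ∩ {C} = {C} (intersection, +0)
AIOPW@3: {C,G} ∩ {C} = {C} (intersection, +0)
MV@3: {C} ∪ {T} = {C,T} (union, +1)
AIMOPVW@3: {C} ∩ {C,T} = {C} (intersection, +0)
AP@4: {T} ∪ {G} = {G,T} (union, +1)
IW@4: {T} ∪ {A} = {A,T} (union, +1)
IOW@4: {A,T} ∩ {A} = {A} (intersection, +0)
AIOPW@4: {G,T} ∪ {A} = {A,G,T} (union, +1)
MV@4: {C} ∩ {C} = {C} (intersection, +0)
AIMOPVW@4: {A,G,T} ∪ {C} = {A,C,G,T} (union, +1)
AP@5: {T} ∩ {T} = {T} (intersection, +0)
IW@5: {G} ∪ {C} = {C,G} (union, +1)
IOW@5: {C,G} ∩ {G} = {G} (intersection, +0)
AIOPW@5: {T} ∪ {G} = {G,T} (union, +1)
MV@5: {A} ∪ {G} = {A,G} (union, +1)
AIMOPVW@5: {G,T} ∩ {A,G} = {G} (intersection, +0)
AP@6: {C} ∪ {G} = {C,G} (union, +1)
IW@6: {T} ∪ {G} = {G,T} (union, +1)
IOW@6: {G,T} ∪ {C} = {C,G,T} (union, +1)
AIOPW@6: {C,G} ∩ {C,G,T} = {C,G} (intersection, +0)
MV@6: {C} ∩ {C} = {C} (intersection, +0)
AIMOPVW@6: {C,G} ∩ {C} = {C} (intersection, +0)
AP@7: {T} ∩ {T} = {T} (intersection, +0)
IW@7: {A} ∪ {C} = {A,C} (union, +1)
IOW@7: {A,C} ∩ {A} = {A} (intersection, +0)
AIOPW@7: {T} ∪ {A} = {A,T} (union, +1)
MV@7: {A} ∩ {A} = {A} (intersection, +0)
AIMOPVW@7: {A,T} ∩ {A} = {A} (intersection, +0)
per-site changes: [3, 4, 5, 3, 4, 3, 3, 2]; total = 27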